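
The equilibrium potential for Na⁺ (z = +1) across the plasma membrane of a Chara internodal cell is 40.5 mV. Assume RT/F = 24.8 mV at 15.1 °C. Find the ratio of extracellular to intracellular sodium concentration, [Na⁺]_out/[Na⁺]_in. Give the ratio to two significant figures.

ln([out]/[in]) = E·z/(24.8) = 40.5 × 1 / 24.8 = 1.6331
[out]/[in] = e^(1.6331) = 5.12

5.1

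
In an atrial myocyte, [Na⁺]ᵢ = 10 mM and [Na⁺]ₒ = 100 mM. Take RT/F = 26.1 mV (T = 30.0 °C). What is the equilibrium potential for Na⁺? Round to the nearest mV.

E = (26.1/z) · ln([Na⁺]_out/[Na⁺]_in) with z = +1.
= (26.1/1) · ln(100/10) = 26.10 · ln(10)
= 26.10 · (2.3026) = 60.10 mV

60 mV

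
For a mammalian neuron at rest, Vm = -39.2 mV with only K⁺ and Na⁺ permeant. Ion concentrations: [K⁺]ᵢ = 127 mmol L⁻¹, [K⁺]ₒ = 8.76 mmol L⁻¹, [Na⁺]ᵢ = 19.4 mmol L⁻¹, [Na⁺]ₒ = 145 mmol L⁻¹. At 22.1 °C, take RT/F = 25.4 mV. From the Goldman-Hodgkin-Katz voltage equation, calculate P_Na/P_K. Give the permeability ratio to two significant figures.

Let α = P_Na/P_K. GHK: Vm = 25.4·ln[(Kₒ + α·Naₒ)/(Kᵢ + α·Naᵢ)].
e^(Vm/25.4) = e^(-39.2/25.4) = 0.21367
So 0.21367·(Kᵢ + α·Naᵢ) = Kₒ + α·Naₒ → α = (0.21367·127.0 − 8.76) / (145.0 − 0.21367·19.4)
α = (27.14 − 8.76) / (145.0 − 4.145) = 18.38/140.9 = 0.1305

0.13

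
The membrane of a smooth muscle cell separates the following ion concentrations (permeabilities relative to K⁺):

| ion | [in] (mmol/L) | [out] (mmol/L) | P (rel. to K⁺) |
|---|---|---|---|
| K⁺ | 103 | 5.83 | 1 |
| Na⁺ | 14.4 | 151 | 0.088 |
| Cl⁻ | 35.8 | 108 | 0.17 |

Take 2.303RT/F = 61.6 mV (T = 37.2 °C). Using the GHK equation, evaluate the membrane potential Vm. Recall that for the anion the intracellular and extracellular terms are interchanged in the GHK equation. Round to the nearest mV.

-42 mV

Vm = 61.6 · log₁₀[(Σ P·[cation]ₒ + Σ P·[anion]ᵢ) / (Σ P·[cation]ᵢ + Σ P·[anion]ₒ)]
Numerator = 1×5.83 + 0.088×151 + 0.17×35.8 = 25.2
Denominator = 1×103 + 0.088×14.4 + 0.17×108 = 122.6
Vm = 61.6 · log₁₀(0.20553) = 61.6 × (-0.6871) = -42.33 mV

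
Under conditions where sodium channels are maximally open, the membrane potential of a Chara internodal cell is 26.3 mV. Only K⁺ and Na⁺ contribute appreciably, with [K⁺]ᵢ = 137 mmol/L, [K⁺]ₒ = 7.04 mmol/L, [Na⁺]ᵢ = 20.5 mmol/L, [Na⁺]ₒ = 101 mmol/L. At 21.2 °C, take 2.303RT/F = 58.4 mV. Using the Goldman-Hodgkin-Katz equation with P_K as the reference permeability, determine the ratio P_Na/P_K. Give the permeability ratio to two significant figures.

Let α = P_Na/P_K. GHK: Vm = 58.4·log₁₀[(Kₒ + α·Naₒ)/(Kᵢ + α·Naᵢ)].
10^(Vm/58.4) = 10^(26.3/58.4) = 2.8206
So 2.8206·(Kᵢ + α·Naᵢ) = Kₒ + α·Naₒ → α = (2.8206·137.0 − 7.04) / (101.0 − 2.8206·20.5)
α = (386.4 − 7.04) / (101.0 − 57.82) = 379.4/43.18 = 8.787

8.8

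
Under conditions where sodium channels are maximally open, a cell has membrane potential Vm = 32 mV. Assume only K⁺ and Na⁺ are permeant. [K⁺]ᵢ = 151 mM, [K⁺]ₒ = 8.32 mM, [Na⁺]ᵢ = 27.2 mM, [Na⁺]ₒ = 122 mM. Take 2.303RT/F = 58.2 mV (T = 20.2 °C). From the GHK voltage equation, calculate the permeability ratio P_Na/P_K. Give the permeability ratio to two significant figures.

Let α = P_Na/P_K. GHK: Vm = 58.2·log₁₀[(Kₒ + α·Naₒ)/(Kᵢ + α·Naᵢ)].
10^(Vm/58.2) = 10^(32.0/58.2) = 3.5467
So 3.5467·(Kᵢ + α·Naᵢ) = Kₒ + α·Naₒ → α = (3.5467·151.0 − 8.32) / (122.0 − 3.5467·27.2)
α = (535.6 − 8.32) / (122.0 − 96.47) = 527.2/25.53 = 20.65

21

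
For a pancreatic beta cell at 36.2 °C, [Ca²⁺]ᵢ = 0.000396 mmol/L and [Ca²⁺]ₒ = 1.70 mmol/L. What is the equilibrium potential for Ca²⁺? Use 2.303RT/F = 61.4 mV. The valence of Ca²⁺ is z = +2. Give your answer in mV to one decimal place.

111.5 mV

E = (61.4/z) · log₁₀([Ca²⁺]_out/[Ca²⁺]_in) with z = +2.
= (61.4/2) · log₁₀(1.70/0.000396) = 30.70 · log₁₀(4293)
= 30.70 · (3.6328) = 111.53 mV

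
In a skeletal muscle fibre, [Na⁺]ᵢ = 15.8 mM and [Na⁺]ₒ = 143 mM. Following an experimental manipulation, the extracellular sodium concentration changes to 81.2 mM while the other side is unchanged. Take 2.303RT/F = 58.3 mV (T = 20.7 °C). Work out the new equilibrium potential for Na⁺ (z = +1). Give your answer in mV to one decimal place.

After the shift: [Na⁺]_out = 81.2, [Na⁺]_in = 15.8 mM.
E_new = (58.3/1)·log₁₀(81.2/15.8) = 58.30 · (0.7109) = 41.45 mV

41.4 mV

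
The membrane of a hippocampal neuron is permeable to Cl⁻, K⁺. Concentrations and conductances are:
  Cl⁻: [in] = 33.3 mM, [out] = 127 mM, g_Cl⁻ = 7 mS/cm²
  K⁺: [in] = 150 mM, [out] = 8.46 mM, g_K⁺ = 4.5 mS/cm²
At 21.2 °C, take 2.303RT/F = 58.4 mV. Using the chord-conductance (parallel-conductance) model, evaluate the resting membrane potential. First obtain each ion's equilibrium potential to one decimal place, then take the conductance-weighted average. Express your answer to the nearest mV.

-49 mV

E_Cl⁻ = (58.4/-1)·log₁₀(127/33.3) = -34.0 mV
E_K⁺ = (58.4/1)·log₁₀(8.46/150) = -72.9 mV
Vm = (Σ gᵢEᵢ)/(Σ gᵢ) = (7·-34.0 + 4.5·-72.9) / (7 + 4.5)
= -566.05 / 11.5 = -49.22 mV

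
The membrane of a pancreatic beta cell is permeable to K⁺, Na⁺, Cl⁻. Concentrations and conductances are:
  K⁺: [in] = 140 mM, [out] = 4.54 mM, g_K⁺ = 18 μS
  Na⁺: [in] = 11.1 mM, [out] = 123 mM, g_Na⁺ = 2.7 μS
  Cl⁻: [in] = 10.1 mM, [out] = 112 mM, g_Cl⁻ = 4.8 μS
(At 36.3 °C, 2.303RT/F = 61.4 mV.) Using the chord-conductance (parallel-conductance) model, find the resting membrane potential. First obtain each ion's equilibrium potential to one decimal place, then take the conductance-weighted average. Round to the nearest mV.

-70 mV

E_K⁺ = (61.4/1)·log₁₀(4.54/140) = -91.4 mV
E_Na⁺ = (61.4/1)·log₁₀(123/11.1) = 64.1 mV
E_Cl⁻ = (61.4/-1)·log₁₀(112/10.1) = -64.2 mV
Vm = (Σ gᵢEᵢ)/(Σ gᵢ) = (18·-91.4 + 2.7·64.1 + 4.8·-64.2) / (18 + 2.7 + 4.8)
= -1780.29 / 25.5 = -69.82 mV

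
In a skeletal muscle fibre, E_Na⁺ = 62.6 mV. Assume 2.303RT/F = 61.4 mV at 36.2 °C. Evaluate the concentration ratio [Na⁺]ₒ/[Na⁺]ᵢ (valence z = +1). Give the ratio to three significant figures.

10.5

log₁₀([out]/[in]) = E·z/(61.4) = 62.6 × 1 / 61.4 = 1.0195
[out]/[in] = 10^(1.0195) = 10.46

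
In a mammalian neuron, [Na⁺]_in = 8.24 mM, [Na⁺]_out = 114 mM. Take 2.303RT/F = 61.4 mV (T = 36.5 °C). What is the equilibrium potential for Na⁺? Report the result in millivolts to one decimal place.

E = (61.4/z) · log₁₀([Na⁺]_out/[Na⁺]_in) with z = +1.
= (61.4/1) · log₁₀(114/8.24) = 61.40 · log₁₀(13.83)
= 61.40 · (1.1410) = 70.06 mV

70.1 mV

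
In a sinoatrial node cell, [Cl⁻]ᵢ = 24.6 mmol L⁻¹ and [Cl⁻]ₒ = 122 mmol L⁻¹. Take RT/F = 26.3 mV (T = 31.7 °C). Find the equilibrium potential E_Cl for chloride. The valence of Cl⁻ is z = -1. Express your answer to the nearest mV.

E = (26.3/z) · ln([Cl⁻]_out/[Cl⁻]_in) with z = -1.
For an anion, dividing by z = -1 reverses the sign.
= (26.3/-1) · ln(122/24.6) = -26.30 · ln(4.959)
= -26.30 · (1.6013) = -42.11 mV

-42 mV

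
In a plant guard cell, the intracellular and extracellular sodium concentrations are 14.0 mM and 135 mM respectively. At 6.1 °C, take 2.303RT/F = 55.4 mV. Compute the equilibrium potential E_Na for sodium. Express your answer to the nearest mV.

55 mV

E = (55.4/z) · log₁₀([Na⁺]_out/[Na⁺]_in) with z = +1.
= (55.4/1) · log₁₀(135/14.0) = 55.40 · log₁₀(9.643)
= 55.40 · (0.9842) = 54.52 mV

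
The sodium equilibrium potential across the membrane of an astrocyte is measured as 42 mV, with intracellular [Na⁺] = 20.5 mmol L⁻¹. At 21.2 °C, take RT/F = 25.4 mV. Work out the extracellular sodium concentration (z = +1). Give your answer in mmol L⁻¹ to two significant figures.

Nernst: E = (25.4/1) · ln([out]/[in]), so ln([out]/[in]) = 42.0 × 1 / 25.4 = 1.6535.
[out]/[in] = e^(1.6535) = 5.225.
[out] = 5.225 × 20.5 = 107.1 mmol L⁻¹.

110 mmol L⁻¹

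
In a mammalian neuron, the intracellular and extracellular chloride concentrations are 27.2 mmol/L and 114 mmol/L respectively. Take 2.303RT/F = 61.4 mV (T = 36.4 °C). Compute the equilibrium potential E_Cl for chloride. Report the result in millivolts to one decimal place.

E = (61.4/z) · log₁₀([Cl⁻]_out/[Cl⁻]_in) with z = -1.
For an anion, dividing by z = -1 reverses the sign.
= (61.4/-1) · log₁₀(114/27.2) = -61.40 · log₁₀(4.191)
= -61.40 · (0.6223) = -38.21 mV

-38.2 mV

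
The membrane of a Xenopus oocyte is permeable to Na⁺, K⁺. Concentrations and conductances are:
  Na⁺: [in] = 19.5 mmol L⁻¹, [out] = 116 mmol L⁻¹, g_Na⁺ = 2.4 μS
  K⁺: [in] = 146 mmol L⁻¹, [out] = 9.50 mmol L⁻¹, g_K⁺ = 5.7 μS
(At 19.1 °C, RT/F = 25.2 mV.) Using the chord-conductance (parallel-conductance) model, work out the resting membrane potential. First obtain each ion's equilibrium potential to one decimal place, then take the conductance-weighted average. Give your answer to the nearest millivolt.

E_Na⁺ = (25.2/1)·ln(116/19.5) = 44.9 mV
E_K⁺ = (25.2/1)·ln(9.50/146) = -68.9 mV
Vm = (Σ gᵢEᵢ)/(Σ gᵢ) = (2.4·44.9 + 5.7·-68.9) / (2.4 + 5.7)
= -284.97 / 8.1 = -35.18 mV

-35 mV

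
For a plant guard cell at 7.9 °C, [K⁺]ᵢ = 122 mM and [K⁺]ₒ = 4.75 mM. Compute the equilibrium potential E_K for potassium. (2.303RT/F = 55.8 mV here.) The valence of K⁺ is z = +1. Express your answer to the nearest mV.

E = (55.8/z) · log₁₀([K⁺]_out/[K⁺]_in) with z = +1.
= (55.8/1) · log₁₀(4.75/122) = 55.80 · log₁₀(0.03893)
= 55.80 · (-1.4097) = -78.66 mV

-79 mV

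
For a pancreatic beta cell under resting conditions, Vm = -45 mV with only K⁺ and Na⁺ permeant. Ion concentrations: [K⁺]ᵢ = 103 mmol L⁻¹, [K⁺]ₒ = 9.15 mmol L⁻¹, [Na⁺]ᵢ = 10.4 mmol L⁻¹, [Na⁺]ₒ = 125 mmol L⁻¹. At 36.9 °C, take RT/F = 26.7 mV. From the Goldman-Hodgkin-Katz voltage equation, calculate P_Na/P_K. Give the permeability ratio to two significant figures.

0.081

Let α = P_Na/P_K. GHK: Vm = 26.7·ln[(Kₒ + α·Naₒ)/(Kᵢ + α·Naᵢ)].
e^(Vm/26.7) = e^(-45.0/26.7) = 0.18537
So 0.18537·(Kᵢ + α·Naᵢ) = Kₒ + α·Naₒ → α = (0.18537·103.0 − 9.15) / (125.0 − 0.18537·10.4)
α = (19.09 − 9.15) / (125.0 − 1.928) = 9.943/123.1 = 0.08079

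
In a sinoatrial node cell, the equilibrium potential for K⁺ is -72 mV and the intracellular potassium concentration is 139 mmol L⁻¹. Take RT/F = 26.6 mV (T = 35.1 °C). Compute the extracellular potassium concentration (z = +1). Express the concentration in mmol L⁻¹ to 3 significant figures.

9.28 mmol L⁻¹

Nernst: E = (26.6/1) · ln([out]/[in]), so ln([out]/[in]) = -72.0 × 1 / 26.6 = -2.7068.
[out]/[in] = e^(-2.7068) = 0.06675.
[out] = 0.06675 × 139 = 9.279 mmol L⁻¹.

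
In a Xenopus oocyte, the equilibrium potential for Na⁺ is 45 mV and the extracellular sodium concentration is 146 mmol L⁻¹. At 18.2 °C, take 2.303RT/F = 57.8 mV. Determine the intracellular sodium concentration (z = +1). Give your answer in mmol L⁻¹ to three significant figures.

24.3 mmol L⁻¹

Nernst: E = (57.8/1) · log₁₀([out]/[in]), so log₁₀([out]/[in]) = 45.0 × 1 / 57.8 = 0.7785.
[out]/[in] = 10^(0.7785) = 6.005.
[in] = 146 / 6.005 = 24.31 mmol L⁻¹.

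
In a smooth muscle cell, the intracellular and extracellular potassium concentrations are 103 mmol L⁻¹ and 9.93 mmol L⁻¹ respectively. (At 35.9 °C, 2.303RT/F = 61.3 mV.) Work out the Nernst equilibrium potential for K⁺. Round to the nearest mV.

-62 mV

E = (61.3/z) · log₁₀([K⁺]_out/[K⁺]_in) with z = +1.
= (61.3/1) · log₁₀(9.93/103) = 61.30 · log₁₀(0.09641)
= 61.30 · (-1.0159) = -62.27 mV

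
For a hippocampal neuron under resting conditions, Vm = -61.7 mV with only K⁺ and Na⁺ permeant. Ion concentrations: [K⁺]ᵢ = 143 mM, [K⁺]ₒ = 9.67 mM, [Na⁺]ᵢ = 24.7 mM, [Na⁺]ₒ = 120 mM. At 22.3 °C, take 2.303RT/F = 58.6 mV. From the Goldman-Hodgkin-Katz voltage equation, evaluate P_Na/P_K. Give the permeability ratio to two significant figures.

0.025

Let α = P_Na/P_K. GHK: Vm = 58.6·log₁₀[(Kₒ + α·Naₒ)/(Kᵢ + α·Naᵢ)].
10^(Vm/58.6) = 10^(-61.7/58.6) = 0.088532
So 0.088532·(Kᵢ + α·Naᵢ) = Kₒ + α·Naₒ → α = (0.088532·143.0 − 9.67) / (120.0 − 0.088532·24.7)
α = (12.66 − 9.67) / (120.0 − 2.187) = 2.99/117.8 = 0.02538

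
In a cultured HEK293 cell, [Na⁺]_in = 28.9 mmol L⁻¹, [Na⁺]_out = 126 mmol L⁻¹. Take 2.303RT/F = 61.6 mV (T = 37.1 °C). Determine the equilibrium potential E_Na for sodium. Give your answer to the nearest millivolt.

E = (61.6/z) · log₁₀([Na⁺]_out/[Na⁺]_in) with z = +1.
= (61.6/1) · log₁₀(126/28.9) = 61.60 · log₁₀(4.36)
= 61.60 · (0.6395) = 39.39 mV

39 mV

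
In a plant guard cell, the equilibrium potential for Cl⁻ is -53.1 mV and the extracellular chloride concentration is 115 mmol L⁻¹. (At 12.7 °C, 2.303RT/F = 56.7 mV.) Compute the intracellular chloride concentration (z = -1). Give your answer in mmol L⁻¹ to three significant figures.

Nernst: E = (56.7/-1) · log₁₀([out]/[in]), so log₁₀([out]/[in]) = -53.1 × -1 / 56.7 = 0.9365.
[out]/[in] = 10^(0.9365) = 8.64.
[in] = 115 / 8.64 = 13.31 mmol L⁻¹.

13.3 mmol L⁻¹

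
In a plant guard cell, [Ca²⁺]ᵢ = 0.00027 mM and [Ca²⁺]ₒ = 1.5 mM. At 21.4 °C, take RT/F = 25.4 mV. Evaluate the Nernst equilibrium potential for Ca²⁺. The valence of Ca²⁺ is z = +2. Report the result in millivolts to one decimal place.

109.5 mV

E = (25.4/z) · ln([Ca²⁺]_out/[Ca²⁺]_in) with z = +2.
= (25.4/2) · ln(1.5/0.00027) = 12.70 · ln(5556)
= 12.70 · (8.6226) = 109.51 mV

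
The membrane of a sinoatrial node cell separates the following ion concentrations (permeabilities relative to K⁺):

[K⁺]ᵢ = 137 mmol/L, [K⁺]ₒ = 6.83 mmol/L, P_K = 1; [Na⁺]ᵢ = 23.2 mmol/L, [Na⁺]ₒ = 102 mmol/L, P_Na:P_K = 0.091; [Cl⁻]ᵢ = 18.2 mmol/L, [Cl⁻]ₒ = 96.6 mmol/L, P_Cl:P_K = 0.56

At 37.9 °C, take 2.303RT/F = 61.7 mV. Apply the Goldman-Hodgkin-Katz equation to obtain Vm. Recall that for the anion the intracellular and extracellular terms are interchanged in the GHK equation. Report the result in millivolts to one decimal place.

Vm = 61.7 · log₁₀[(Σ P·[cation]ₒ + Σ P·[anion]ᵢ) / (Σ P·[cation]ᵢ + Σ P·[anion]ₒ)]
Numerator = 1×6.83 + 0.091×102 + 0.56×18.2 = 26.3
Denominator = 1×137 + 0.091×23.2 + 0.56×96.6 = 193.2
Vm = 61.7 · log₁₀(0.13614) = 61.7 × (-0.8660) = -53.43 mV

-53.4 mV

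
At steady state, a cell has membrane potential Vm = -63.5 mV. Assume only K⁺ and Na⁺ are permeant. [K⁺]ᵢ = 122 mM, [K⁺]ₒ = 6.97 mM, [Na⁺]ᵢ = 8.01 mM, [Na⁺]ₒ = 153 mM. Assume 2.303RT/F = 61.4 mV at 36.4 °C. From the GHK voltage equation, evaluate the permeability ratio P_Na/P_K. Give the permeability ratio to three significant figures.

0.0283

Let α = P_Na/P_K. GHK: Vm = 61.4·log₁₀[(Kₒ + α·Naₒ)/(Kᵢ + α·Naᵢ)].
10^(Vm/61.4) = 10^(-63.5/61.4) = 0.092427
So 0.092427·(Kᵢ + α·Naᵢ) = Kₒ + α·Naₒ → α = (0.092427·122.0 − 6.97) / (153.0 − 0.092427·8.01)
α = (11.28 − 6.97) / (153.0 − 0.7403) = 4.306/152.3 = 0.02828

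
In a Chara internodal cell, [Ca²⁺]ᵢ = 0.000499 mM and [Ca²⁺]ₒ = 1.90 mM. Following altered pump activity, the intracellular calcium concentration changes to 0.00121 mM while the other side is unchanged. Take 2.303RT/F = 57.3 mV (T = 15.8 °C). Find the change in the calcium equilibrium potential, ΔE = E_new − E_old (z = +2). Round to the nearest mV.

E_old = (57.3/2)·log₁₀(1.90/0.000499) = 102.59 mV
E_new = (57.3/2)·log₁₀(1.90/0.00121) = 91.56 mV
ΔE = 91.56 − (102.59) = -11.02 mV

-11 mV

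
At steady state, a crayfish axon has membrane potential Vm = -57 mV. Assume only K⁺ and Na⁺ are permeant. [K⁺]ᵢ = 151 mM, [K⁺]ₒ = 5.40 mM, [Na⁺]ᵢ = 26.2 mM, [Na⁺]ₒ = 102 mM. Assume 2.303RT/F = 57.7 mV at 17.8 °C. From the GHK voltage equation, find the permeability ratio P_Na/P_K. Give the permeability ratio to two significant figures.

0.10

Let α = P_Na/P_K. GHK: Vm = 57.7·log₁₀[(Kₒ + α·Naₒ)/(Kᵢ + α·Naᵢ)].
10^(Vm/57.7) = 10^(-57.0/57.7) = 0.10283
So 0.10283·(Kᵢ + α·Naᵢ) = Kₒ + α·Naₒ → α = (0.10283·151.0 − 5.4) / (102.0 − 0.10283·26.2)
α = (15.53 − 5.4) / (102.0 − 2.694) = 10.13/99.31 = 0.102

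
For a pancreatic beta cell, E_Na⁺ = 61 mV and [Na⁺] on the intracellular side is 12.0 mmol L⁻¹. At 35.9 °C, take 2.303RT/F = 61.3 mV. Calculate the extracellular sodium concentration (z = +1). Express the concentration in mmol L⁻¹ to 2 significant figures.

120 mmol L⁻¹

Nernst: E = (61.3/1) · log₁₀([out]/[in]), so log₁₀([out]/[in]) = 61.0 × 1 / 61.3 = 0.9951.
[out]/[in] = 10^(0.9951) = 9.888.
[out] = 9.888 × 12.0 = 118.7 mmol L⁻¹.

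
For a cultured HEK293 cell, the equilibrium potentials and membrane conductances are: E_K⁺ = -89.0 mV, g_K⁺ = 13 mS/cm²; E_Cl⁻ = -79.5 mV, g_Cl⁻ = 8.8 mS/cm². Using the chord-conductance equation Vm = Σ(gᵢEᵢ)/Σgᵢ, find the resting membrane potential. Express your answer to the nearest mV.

-85 mV

Σ gᵢEᵢ = 13·(-89.0) + 8.8·(-79.5) = -1856.60
Σ gᵢ = 13 + 8.8 = 21.8
Vm = -1856.60 / 21.8 = -85.17 mV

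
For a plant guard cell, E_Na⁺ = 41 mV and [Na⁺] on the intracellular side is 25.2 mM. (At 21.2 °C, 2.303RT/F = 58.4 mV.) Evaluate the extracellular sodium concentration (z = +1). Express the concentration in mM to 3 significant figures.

127 mM

Nernst: E = (58.4/1) · log₁₀([out]/[in]), so log₁₀([out]/[in]) = 41.0 × 1 / 58.4 = 0.7021.
[out]/[in] = 10^(0.7021) = 5.036.
[out] = 5.036 × 25.2 = 126.9 mM.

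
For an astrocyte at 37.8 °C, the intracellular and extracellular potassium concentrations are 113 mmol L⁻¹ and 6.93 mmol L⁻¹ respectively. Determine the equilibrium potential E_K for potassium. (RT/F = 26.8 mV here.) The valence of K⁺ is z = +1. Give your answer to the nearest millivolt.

E = (26.8/z) · ln([K⁺]_out/[K⁺]_in) with z = +1.
= (26.8/1) · ln(6.93/113) = 26.80 · ln(0.06133)
= 26.80 · (-2.7915) = -74.81 mV

-75 mV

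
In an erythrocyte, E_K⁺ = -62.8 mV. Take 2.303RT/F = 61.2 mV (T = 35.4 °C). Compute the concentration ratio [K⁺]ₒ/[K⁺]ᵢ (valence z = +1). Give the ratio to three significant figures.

log₁₀([out]/[in]) = E·z/(61.2) = -62.8 × 1 / 61.2 = -1.0261
[out]/[in] = 10^(-1.0261) = 0.09416

0.0942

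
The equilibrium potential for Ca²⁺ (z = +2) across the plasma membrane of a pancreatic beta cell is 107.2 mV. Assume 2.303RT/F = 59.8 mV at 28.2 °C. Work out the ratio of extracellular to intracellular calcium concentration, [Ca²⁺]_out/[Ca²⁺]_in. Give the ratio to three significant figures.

3850

log₁₀([out]/[in]) = E·z/(59.8) = 107.2 × 2 / 59.8 = 3.5853
[out]/[in] = 10^(3.5853) = 3848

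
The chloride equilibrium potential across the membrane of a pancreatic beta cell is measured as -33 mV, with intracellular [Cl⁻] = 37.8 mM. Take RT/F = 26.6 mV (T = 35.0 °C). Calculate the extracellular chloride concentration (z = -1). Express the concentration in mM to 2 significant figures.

Nernst: E = (26.6/-1) · ln([out]/[in]), so ln([out]/[in]) = -33.0 × -1 / 26.6 = 1.2406.
[out]/[in] = e^(1.2406) = 3.458.
[out] = 3.458 × 37.8 = 130.7 mM.

130 mM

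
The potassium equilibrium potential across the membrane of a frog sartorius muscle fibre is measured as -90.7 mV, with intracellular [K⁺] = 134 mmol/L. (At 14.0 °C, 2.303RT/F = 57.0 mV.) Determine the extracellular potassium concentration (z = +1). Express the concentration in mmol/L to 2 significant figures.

Nernst: E = (57.0/1) · log₁₀([out]/[in]), so log₁₀([out]/[in]) = -90.7 × 1 / 57.0 = -1.5912.
[out]/[in] = 10^(-1.5912) = 0.02563.
[out] = 0.02563 × 134 = 3.435 mmol/L.

3.4 mmol/L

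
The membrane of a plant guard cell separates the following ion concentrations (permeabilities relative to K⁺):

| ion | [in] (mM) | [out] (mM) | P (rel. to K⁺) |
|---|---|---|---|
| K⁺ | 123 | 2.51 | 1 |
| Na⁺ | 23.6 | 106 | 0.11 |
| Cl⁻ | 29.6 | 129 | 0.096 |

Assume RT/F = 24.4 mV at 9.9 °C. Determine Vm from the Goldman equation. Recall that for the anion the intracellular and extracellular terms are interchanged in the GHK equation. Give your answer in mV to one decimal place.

-51.1 mV

Vm = 24.4 · ln[(Σ P·[cation]ₒ + Σ P·[anion]ᵢ) / (Σ P·[cation]ᵢ + Σ P·[anion]ₒ)]
Numerator = 1×2.51 + 0.11×106 + 0.096×29.6 = 17.01
Denominator = 1×123 + 0.11×23.6 + 0.096×129 = 138
Vm = 24.4 · ln(0.12329) = 24.4 × (-2.0932) = -51.07 mV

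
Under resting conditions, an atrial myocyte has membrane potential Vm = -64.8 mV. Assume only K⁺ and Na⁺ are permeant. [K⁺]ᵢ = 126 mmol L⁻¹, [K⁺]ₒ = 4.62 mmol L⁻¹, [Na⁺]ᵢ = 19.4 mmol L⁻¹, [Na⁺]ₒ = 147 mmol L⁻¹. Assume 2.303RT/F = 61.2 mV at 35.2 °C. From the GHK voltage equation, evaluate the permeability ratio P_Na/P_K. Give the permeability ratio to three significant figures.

0.0439

Let α = P_Na/P_K. GHK: Vm = 61.2·log₁₀[(Kₒ + α·Naₒ)/(Kᵢ + α·Naᵢ)].
10^(Vm/61.2) = 10^(-64.8/61.2) = 0.087333
So 0.087333·(Kᵢ + α·Naᵢ) = Kₒ + α·Naₒ → α = (0.087333·126.0 − 4.62) / (147.0 − 0.087333·19.4)
α = (11 − 4.62) / (147.0 − 1.694) = 6.384/145.3 = 0.04393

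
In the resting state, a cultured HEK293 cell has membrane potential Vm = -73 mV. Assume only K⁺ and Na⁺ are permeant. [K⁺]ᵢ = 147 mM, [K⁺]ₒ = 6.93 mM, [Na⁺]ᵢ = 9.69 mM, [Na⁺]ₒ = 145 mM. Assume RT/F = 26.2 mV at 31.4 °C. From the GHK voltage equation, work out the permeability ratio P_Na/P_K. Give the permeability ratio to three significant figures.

Let α = P_Na/P_K. GHK: Vm = 26.2·ln[(Kₒ + α·Naₒ)/(Kᵢ + α·Naᵢ)].
e^(Vm/26.2) = e^(-73.0/26.2) = 0.061651
So 0.061651·(Kᵢ + α·Naᵢ) = Kₒ + α·Naₒ → α = (0.061651·147.0 − 6.93) / (145.0 − 0.061651·9.69)
α = (9.063 − 6.93) / (145.0 − 0.5974) = 2.133/144.4 = 0.01477

0.0148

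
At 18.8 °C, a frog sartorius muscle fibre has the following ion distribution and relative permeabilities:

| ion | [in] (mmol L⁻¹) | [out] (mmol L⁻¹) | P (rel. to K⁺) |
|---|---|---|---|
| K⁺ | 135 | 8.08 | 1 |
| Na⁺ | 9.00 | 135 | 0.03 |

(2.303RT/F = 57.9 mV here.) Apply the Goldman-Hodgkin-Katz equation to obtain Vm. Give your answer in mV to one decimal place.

-60.6 mV

Vm = 57.9 · log₁₀[(Σ P·[cation]ₒ + Σ P·[anion]ᵢ) / (Σ P·[cation]ᵢ + Σ P·[anion]ₒ)]
Numerator = 1×8.08 + 0.03×135 = 12.13
Denominator = 1×135 + 0.03×9.00 = 135.3
Vm = 57.9 · log₁₀(0.089673) = 57.9 × (-1.0473) = -60.64 mV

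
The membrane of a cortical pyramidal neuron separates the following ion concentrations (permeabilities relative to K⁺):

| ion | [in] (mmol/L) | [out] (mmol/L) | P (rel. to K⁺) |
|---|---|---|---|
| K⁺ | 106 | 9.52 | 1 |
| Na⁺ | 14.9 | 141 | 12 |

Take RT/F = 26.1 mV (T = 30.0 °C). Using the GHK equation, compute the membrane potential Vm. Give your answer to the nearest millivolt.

47 mV

Vm = 26.1 · ln[(Σ P·[cation]ₒ + Σ P·[anion]ᵢ) / (Σ P·[cation]ᵢ + Σ P·[anion]ₒ)]
Numerator = 1×9.52 + 12×141 = 1702
Denominator = 1×106 + 12×14.9 = 284.8
Vm = 26.1 · ln(5.9744) = 26.1 × (1.7875) = 46.65 mV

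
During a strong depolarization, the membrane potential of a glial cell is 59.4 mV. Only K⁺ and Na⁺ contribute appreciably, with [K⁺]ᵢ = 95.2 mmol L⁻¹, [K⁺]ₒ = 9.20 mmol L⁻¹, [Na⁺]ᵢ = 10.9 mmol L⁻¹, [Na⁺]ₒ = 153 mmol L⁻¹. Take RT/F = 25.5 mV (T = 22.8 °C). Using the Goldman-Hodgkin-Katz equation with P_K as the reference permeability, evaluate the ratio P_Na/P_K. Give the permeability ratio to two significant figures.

Let α = P_Na/P_K. GHK: Vm = 25.5·ln[(Kₒ + α·Naₒ)/(Kᵢ + α·Naᵢ)].
e^(Vm/25.5) = e^(59.4/25.5) = 10.272
So 10.272·(Kᵢ + α·Naᵢ) = Kₒ + α·Naₒ → α = (10.272·95.2 − 9.2) / (153.0 − 10.272·10.9)
α = (977.9 − 9.2) / (153.0 − 112) = 968.7/41.04 = 23.61

24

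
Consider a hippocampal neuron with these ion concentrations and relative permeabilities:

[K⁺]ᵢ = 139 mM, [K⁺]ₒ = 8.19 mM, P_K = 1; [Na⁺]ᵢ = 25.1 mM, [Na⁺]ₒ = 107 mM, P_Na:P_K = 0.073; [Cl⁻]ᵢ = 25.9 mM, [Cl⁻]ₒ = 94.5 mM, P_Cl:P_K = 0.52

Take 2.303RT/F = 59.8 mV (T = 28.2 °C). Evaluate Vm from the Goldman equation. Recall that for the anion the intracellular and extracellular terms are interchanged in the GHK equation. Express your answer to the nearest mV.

Vm = 59.8 · log₁₀[(Σ P·[cation]ₒ + Σ P·[anion]ᵢ) / (Σ P·[cation]ᵢ + Σ P·[anion]ₒ)]
Numerator = 1×8.19 + 0.073×107 + 0.52×25.9 = 29.47
Denominator = 1×139 + 0.073×25.1 + 0.52×94.5 = 190
Vm = 59.8 · log₁₀(0.15512) = 59.8 × (-0.8093) = -48.40 mV

-48 mV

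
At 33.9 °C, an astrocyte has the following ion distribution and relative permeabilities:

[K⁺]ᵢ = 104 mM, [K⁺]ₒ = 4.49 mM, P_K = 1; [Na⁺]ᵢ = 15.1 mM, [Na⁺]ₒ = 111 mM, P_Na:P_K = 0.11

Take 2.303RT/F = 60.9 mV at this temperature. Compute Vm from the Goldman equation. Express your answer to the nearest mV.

-49 mV

Vm = 60.9 · log₁₀[(Σ P·[cation]ₒ + Σ P·[anion]ᵢ) / (Σ P·[cation]ᵢ + Σ P·[anion]ₒ)]
Numerator = 1×4.49 + 0.11×111 = 16.7
Denominator = 1×104 + 0.11×15.1 = 105.7
Vm = 60.9 · log₁₀(0.15805) = 60.9 × (-0.8012) = -48.79 mV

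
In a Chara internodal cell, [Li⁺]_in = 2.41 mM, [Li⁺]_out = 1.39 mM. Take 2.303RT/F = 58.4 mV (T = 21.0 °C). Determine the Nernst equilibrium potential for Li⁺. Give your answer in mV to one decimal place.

-14.0 mV

E = (58.4/z) · log₁₀([Li⁺]_out/[Li⁺]_in) with z = +1.
= (58.4/1) · log₁₀(1.39/2.41) = 58.40 · log₁₀(0.5768)
= 58.40 · (-0.2390) = -13.96 mV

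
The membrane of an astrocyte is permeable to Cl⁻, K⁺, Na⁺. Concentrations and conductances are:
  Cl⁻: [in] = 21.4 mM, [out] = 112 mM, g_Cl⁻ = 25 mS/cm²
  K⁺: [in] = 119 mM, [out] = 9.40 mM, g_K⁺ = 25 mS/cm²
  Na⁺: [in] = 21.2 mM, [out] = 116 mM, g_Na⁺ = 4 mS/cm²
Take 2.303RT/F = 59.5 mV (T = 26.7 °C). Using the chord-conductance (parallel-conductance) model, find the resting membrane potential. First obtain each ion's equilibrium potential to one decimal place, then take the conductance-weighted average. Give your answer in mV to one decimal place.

E_Cl⁻ = (59.5/-1)·log₁₀(112/21.4) = -42.8 mV
E_K⁺ = (59.5/1)·log₁₀(9.40/119) = -65.6 mV
E_Na⁺ = (59.5/1)·log₁₀(116/21.2) = 43.9 mV
Vm = (Σ gᵢEᵢ)/(Σ gᵢ) = (25·-42.8 + 25·-65.6 + 4·43.9) / (25 + 25 + 4)
= -2534.40 / 54 = -46.93 mV

-46.9 mV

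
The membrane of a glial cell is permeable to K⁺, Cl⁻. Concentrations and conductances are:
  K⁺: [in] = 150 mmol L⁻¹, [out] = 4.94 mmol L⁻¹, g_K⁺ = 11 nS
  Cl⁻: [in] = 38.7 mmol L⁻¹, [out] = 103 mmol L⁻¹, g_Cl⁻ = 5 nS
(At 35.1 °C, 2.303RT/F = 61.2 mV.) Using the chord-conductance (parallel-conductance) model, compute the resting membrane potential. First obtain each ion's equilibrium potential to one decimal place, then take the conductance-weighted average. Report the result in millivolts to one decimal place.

-70.5 mV

E_K⁺ = (61.2/1)·log₁₀(4.94/150) = -90.7 mV
E_Cl⁻ = (61.2/-1)·log₁₀(103/38.7) = -26.0 mV
Vm = (Σ gᵢEᵢ)/(Σ gᵢ) = (11·-90.7 + 5·-26.0) / (11 + 5)
= -1127.70 / 16 = -70.48 mV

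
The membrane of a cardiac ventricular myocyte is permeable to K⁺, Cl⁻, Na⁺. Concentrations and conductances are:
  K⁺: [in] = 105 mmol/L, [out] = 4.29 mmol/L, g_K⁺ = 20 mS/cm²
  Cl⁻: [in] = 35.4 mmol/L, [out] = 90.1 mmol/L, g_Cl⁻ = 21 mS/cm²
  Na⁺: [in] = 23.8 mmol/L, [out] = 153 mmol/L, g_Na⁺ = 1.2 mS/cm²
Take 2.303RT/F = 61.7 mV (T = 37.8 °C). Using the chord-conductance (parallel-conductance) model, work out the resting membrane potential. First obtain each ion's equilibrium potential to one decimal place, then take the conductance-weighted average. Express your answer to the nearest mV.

-52 mV

E_K⁺ = (61.7/1)·log₁₀(4.29/105) = -85.7 mV
E_Cl⁻ = (61.7/-1)·log₁₀(90.1/35.4) = -25.0 mV
E_Na⁺ = (61.7/1)·log₁₀(153/23.8) = 49.9 mV
Vm = (Σ gᵢEᵢ)/(Σ gᵢ) = (20·-85.7 + 21·-25.0 + 1.2·49.9) / (20 + 21 + 1.2)
= -2179.12 / 42.2 = -51.64 mV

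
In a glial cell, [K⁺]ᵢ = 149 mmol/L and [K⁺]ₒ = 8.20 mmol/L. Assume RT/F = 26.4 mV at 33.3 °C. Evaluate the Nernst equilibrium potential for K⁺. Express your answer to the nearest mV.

-77 mV

E = (26.4/z) · ln([K⁺]_out/[K⁺]_in) with z = +1.
= (26.4/1) · ln(8.20/149) = 26.40 · ln(0.05503)
= 26.40 · (-2.8998) = -76.56 mV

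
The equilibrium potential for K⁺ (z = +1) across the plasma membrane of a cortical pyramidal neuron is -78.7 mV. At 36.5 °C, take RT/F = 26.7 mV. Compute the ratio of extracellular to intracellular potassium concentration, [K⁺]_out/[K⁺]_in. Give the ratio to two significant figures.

ln([out]/[in]) = E·z/(26.7) = -78.7 × 1 / 26.7 = -2.9476
[out]/[in] = e^(-2.9476) = 0.05247

0.052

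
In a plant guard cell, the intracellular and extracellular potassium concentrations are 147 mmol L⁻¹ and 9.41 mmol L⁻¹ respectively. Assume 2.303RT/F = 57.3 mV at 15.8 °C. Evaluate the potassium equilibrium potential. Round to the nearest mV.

E = (57.3/z) · log₁₀([K⁺]_out/[K⁺]_in) with z = +1.
= (57.3/1) · log₁₀(9.41/147) = 57.30 · log₁₀(0.06401)
= 57.30 · (-1.1937) = -68.40 mV

-68 mV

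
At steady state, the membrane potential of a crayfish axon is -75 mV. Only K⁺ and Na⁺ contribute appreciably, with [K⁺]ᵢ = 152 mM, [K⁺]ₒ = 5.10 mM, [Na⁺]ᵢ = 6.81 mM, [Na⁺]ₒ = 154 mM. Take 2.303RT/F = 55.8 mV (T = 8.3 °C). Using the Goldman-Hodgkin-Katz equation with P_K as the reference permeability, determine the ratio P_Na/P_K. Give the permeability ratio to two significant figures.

Let α = P_Na/P_K. GHK: Vm = 55.8·log₁₀[(Kₒ + α·Naₒ)/(Kᵢ + α·Naᵢ)].
10^(Vm/55.8) = 10^(-75.0/55.8) = 0.045281
So 0.045281·(Kᵢ + α·Naᵢ) = Kₒ + α·Naₒ → α = (0.045281·152.0 − 5.1) / (154.0 − 0.045281·6.81)
α = (6.883 − 5.1) / (154.0 − 0.3084) = 1.783/153.7 = 0.0116

0.012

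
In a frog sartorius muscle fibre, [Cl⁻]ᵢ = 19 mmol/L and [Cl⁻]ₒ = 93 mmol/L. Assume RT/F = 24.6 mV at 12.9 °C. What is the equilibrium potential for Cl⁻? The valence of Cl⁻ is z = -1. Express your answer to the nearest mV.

E = (24.6/z) · ln([Cl⁻]_out/[Cl⁻]_in) with z = -1.
For an anion, dividing by z = -1 reverses the sign.
= (24.6/-1) · ln(93/19) = -24.60 · ln(4.895)
= -24.60 · (1.5882) = -39.07 mV

-39 mV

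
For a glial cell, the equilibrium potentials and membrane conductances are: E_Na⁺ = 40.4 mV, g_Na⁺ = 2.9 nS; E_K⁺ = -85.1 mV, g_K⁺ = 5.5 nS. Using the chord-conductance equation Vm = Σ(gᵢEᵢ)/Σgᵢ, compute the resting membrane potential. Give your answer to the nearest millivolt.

Σ gᵢEᵢ = 2.9·(40.4) + 5.5·(-85.1) = -350.89
Σ gᵢ = 2.9 + 5.5 = 8.4
Vm = -350.89 / 8.4 = -41.77 mV

-42 mV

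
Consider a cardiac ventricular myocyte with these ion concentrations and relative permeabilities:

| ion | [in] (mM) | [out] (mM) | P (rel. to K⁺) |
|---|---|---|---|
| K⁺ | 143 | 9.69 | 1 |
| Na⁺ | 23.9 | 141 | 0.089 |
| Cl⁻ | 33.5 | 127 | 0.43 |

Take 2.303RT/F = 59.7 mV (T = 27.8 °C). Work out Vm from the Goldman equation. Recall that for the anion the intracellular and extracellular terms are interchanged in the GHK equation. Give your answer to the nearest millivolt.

Vm = 59.7 · log₁₀[(Σ P·[cation]ₒ + Σ P·[anion]ᵢ) / (Σ P·[cation]ᵢ + Σ P·[anion]ₒ)]
Numerator = 1×9.69 + 0.089×141 + 0.43×33.5 = 36.64
Denominator = 1×143 + 0.089×23.9 + 0.43×127 = 199.7
Vm = 59.7 · log₁₀(0.18346) = 59.7 × (-0.7365) = -43.97 mV

-44 mV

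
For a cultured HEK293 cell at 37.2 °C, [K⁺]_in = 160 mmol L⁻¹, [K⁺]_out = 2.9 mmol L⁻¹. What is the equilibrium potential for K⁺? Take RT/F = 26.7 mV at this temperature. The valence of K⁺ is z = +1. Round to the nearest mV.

-107 mV

E = (26.7/z) · ln([K⁺]_out/[K⁺]_in) with z = +1.
= (26.7/1) · ln(2.9/160) = 26.70 · ln(0.01812)
= 26.70 · (-4.0105) = -107.08 mV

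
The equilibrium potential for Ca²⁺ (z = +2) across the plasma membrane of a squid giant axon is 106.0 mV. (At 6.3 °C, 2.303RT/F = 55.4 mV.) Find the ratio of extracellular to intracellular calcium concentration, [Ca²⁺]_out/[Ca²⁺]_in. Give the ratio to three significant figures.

6710

log₁₀([out]/[in]) = E·z/(55.4) = 106.0 × 2 / 55.4 = 3.8267
[out]/[in] = 10^(3.8267) = 6710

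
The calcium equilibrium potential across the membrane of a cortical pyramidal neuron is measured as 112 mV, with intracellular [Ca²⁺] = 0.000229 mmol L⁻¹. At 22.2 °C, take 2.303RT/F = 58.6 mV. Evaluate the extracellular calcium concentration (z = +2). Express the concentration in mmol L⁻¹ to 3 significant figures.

Nernst: E = (58.6/2) · log₁₀([out]/[in]), so log₁₀([out]/[in]) = 112.0 × 2 / 58.6 = 3.8225.
[out]/[in] = 10^(3.8225) = 6645.
[out] = 6645 × 0.000229 = 1.522 mmol L⁻¹.

1.52 mmol L⁻¹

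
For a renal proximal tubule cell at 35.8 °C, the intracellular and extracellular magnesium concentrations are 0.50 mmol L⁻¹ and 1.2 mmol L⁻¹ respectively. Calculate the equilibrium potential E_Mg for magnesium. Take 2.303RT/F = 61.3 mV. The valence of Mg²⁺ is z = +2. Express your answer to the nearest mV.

E = (61.3/z) · log₁₀([Mg²⁺]_out/[Mg²⁺]_in) with z = +2.
= (61.3/2) · log₁₀(1.2/0.50) = 30.65 · log₁₀(2.4)
= 30.65 · (0.3802) = 11.65 mV

12 mV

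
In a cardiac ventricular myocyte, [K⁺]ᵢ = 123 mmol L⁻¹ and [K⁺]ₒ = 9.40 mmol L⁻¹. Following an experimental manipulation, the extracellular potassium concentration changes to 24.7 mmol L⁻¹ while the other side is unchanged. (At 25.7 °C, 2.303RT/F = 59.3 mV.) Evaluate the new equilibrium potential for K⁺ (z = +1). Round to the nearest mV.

After the shift: [K⁺]_out = 24.7, [K⁺]_in = 123 mmol L⁻¹.
E_new = (59.3/1)·log₁₀(24.7/123) = 59.30 · (-0.6972) = -41.34 mV

-41 mV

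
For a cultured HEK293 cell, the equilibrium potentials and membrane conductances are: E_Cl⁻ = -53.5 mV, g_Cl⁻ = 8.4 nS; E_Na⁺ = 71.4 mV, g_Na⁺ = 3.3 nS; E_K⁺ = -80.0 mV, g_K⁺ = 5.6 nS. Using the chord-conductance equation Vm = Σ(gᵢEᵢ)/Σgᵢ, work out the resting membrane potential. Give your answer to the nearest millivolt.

Σ gᵢEᵢ = 8.4·(-53.5) + 3.3·(71.4) + 5.6·(-80.0) = -661.78
Σ gᵢ = 8.4 + 3.3 + 5.6 = 17.3
Vm = -661.78 / 17.3 = -38.25 mV

-38 mV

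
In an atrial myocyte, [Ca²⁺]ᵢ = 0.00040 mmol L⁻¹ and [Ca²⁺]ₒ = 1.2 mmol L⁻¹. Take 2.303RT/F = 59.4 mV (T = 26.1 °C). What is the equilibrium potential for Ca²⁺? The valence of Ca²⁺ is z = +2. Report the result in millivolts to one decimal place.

E = (59.4/z) · log₁₀([Ca²⁺]_out/[Ca²⁺]_in) with z = +2.
= (59.4/2) · log₁₀(1.2/0.00040) = 29.70 · log₁₀(3000)
= 29.70 · (3.4771) = 103.27 mV

103.3 mV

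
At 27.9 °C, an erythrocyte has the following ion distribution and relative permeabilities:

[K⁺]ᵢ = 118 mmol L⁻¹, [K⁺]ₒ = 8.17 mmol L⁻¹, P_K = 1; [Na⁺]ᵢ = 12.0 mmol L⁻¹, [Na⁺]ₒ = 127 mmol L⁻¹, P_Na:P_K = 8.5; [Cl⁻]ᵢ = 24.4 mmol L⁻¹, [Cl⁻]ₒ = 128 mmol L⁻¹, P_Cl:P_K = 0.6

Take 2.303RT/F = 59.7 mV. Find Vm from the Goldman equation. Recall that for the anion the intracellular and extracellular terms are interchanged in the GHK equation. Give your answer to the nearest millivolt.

34 mV

Vm = 59.7 · log₁₀[(Σ P·[cation]ₒ + Σ P·[anion]ᵢ) / (Σ P·[cation]ᵢ + Σ P·[anion]ₒ)]
Numerator = 1×8.17 + 8.5×127 + 0.6×24.4 = 1102
Denominator = 1×118 + 8.5×12.0 + 0.6×128 = 296.8
Vm = 59.7 · log₁₀(3.714) = 59.7 × (0.5698) = 34.02 mV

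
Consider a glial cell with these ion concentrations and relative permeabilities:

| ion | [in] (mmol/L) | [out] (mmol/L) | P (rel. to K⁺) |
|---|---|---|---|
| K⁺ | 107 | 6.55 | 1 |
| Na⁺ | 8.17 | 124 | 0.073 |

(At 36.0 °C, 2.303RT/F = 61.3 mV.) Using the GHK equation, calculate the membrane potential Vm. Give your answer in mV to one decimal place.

-51.4 mV

Vm = 61.3 · log₁₀[(Σ P·[cation]ₒ + Σ P·[anion]ᵢ) / (Σ P·[cation]ᵢ + Σ P·[anion]ₒ)]
Numerator = 1×6.55 + 0.073×124 = 15.6
Denominator = 1×107 + 0.073×8.17 = 107.6
Vm = 61.3 · log₁₀(0.145) = 61.3 × (-0.8386) = -51.41 mV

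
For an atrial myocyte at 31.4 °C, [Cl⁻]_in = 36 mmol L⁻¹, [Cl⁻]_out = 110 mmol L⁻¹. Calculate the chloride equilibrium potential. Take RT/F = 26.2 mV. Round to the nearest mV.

E = (26.2/z) · ln([Cl⁻]_out/[Cl⁻]_in) with z = -1.
For an anion, dividing by z = -1 reverses the sign.
= (26.2/-1) · ln(110/36) = -26.20 · ln(3.056)
= -26.20 · (1.1170) = -29.26 mV

-29 mV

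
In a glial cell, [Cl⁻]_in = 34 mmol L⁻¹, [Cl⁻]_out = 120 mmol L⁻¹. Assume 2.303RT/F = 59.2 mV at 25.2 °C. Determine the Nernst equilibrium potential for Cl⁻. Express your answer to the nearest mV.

-32 mV

E = (59.2/z) · log₁₀([Cl⁻]_out/[Cl⁻]_in) with z = -1.
For an anion, dividing by z = -1 reverses the sign.
= (59.2/-1) · log₁₀(120/34) = -59.20 · log₁₀(3.529)
= -59.20 · (0.5477) = -32.42 mV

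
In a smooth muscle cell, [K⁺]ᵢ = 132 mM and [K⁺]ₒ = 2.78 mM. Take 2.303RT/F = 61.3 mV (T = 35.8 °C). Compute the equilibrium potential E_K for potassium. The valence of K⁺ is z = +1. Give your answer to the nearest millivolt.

E = (61.3/z) · log₁₀([K⁺]_out/[K⁺]_in) with z = +1.
= (61.3/1) · log₁₀(2.78/132) = 61.30 · log₁₀(0.02106)
= 61.30 · (-1.6765) = -102.77 mV

-103 mV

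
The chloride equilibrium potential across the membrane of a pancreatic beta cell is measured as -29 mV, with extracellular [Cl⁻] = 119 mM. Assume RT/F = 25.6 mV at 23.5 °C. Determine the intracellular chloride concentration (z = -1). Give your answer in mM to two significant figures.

38 mM

Nernst: E = (25.6/-1) · ln([out]/[in]), so ln([out]/[in]) = -29.0 × -1 / 25.6 = 1.1328.
[out]/[in] = e^(1.1328) = 3.104.
[in] = 119 / 3.104 = 38.33 mM.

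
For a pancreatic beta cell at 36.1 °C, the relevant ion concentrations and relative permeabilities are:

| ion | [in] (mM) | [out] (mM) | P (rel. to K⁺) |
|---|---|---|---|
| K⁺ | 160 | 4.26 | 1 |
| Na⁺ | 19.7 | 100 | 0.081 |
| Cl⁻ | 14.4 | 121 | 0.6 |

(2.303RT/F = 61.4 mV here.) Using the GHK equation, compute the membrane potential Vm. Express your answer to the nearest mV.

Vm = 61.4 · log₁₀[(Σ P·[cation]ₒ + Σ P·[anion]ᵢ) / (Σ P·[cation]ᵢ + Σ P·[anion]ₒ)]
Numerator = 1×4.26 + 0.081×100 + 0.6×14.4 = 21
Denominator = 1×160 + 0.081×19.7 + 0.6×121 = 234.2
Vm = 61.4 · log₁₀(0.089669) = 61.4 × (-1.0474) = -64.31 mV

-64 mV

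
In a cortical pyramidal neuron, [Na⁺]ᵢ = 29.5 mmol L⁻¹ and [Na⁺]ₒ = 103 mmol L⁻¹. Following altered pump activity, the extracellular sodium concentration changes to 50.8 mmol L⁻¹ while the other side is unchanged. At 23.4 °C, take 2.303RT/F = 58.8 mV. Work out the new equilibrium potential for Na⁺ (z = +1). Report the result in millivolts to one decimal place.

13.9 mV

After the shift: [Na⁺]_out = 50.8, [Na⁺]_in = 29.5 mmol L⁻¹.
E_new = (58.8/1)·log₁₀(50.8/29.5) = 58.80 · (0.2360) = 13.88 mV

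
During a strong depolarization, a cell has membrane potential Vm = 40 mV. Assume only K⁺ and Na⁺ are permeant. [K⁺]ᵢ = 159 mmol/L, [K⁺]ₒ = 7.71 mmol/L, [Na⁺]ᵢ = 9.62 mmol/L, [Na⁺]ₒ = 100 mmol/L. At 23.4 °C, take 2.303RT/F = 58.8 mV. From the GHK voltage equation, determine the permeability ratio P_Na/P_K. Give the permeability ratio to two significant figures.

Let α = P_Na/P_K. GHK: Vm = 58.8·log₁₀[(Kₒ + α·Naₒ)/(Kᵢ + α·Naᵢ)].
10^(Vm/58.8) = 10^(40.0/58.8) = 4.7893
So 4.7893·(Kᵢ + α·Naᵢ) = Kₒ + α·Naₒ → α = (4.7893·159.0 − 7.71) / (100.0 − 4.7893·9.62)
α = (761.5 − 7.71) / (100.0 − 46.07) = 753.8/53.93 = 13.98

14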